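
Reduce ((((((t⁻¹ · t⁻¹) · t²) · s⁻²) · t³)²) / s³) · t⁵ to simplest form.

s⁻⁷t¹¹

((((((t⁻¹ · t⁻¹) · t²) · s⁻²) · t³)²) / s³) · t⁵
= ((((((t⁻¹ · t⁻¹) · t²) · s⁻²)²) · ((t³)²)) / s³) · t⁵    [power of a product]
= ((((((t⁻¹ · t⁻¹) · t²)²) · ((s⁻²)²)) · ((t³)²)) / s³) · t⁵    [power of a product]
= ((((((t⁻¹ · t⁻¹)²) · ((t²)²)) · ((s⁻²)²)) · ((t³)²)) / s³) · t⁵    [power of a product]
= (((((((t⁻¹)²) · ((t⁻¹)²)) · ((t²)²)) · ((s⁻²)²)) · ((t³)²)) / s³) · t⁵    [power of a product]
= (((((t⁻² · ((t⁻¹)²)) · ((t²)²)) · ((s⁻²)²)) · ((t³)²)) / s³) · t⁵    [power of a power]
= (((((t⁻² · t⁻²) · ((t²)²)) · ((s⁻²)²)) · ((t³)²)) / s³) · t⁵    [power of a power]
= ((((t⁻⁴ · ((t²)²)) · ((s⁻²)²)) · ((t³)²)) / s³) · t⁵    [product of powers]
= ((((t⁻⁴ · t⁴) · ((s⁻²)²)) · ((t³)²)) / s³) · t⁵    [power of a power]
= (((t⁰ · ((s⁻²)²)) · ((t³)²)) / s³) · t⁵    [product of powers]
= (((t⁰ · s⁻⁴) · ((t³)²)) / s³) · t⁵    [power of a power]
= (((t⁰ · s⁻⁴) · t⁶) / s³) · t⁵    [power of a power]
= s⁻⁷t¹¹    [quotient of powers; product of powers]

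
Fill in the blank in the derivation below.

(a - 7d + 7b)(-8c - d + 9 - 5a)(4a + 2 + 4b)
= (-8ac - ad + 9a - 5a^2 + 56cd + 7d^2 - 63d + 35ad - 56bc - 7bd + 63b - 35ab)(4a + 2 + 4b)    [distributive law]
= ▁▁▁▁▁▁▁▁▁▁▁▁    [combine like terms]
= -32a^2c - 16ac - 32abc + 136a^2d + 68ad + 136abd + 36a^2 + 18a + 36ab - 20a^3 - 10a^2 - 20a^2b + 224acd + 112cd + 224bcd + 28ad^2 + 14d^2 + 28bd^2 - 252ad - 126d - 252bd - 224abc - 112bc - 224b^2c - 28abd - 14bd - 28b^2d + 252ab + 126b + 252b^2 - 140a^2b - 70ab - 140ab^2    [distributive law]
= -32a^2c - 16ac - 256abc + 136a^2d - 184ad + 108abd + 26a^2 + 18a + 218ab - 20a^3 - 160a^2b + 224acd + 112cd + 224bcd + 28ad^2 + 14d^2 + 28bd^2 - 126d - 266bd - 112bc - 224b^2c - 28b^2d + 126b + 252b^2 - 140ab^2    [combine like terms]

Applying combine like terms to the line above:

(-8ac + 34ad + 9a - 5a^2 + 56cd + 7d^2 - 63d - 56bc - 7bd + 63b - 35ab)(4a + 2 + 4b)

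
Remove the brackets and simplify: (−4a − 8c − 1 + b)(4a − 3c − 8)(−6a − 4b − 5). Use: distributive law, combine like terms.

(−4a − 8c − 1 + b)(4a − 3c − 8)(−6a − 4b − 5)
= (−16a² + 12ac + 32a − 32ac + 24c² + 64c − 4a + 3c + 8 + 4ab − 3bc − 8b)(−6a − 4b − 5)    [distributive law]
= (−16a² − 20ac + 28a + 24c² + 67c + 8 + 4ab − 3bc − 8b)(−6a − 4b − 5)    [combine like terms]
= 96a³ + 64a²b + 80a² + 120a²c + 80abc + 100ac − 168a² − 112ab − 140a − 144ac² − 96bc² − 120c² − 402ac − 268bc − 335c − 48a − 32b − 40 − 24a²b − 16ab² − 20ab + 18abc + 12b²c + 15bc + 48ab + 32b² + 40b    [distributive law]
= 96a³ + 40a²b − 88a² + 120a²c + 98abc − 302ac − 84ab − 188a − 144ac² − 96bc² − 120c² − 253bc − 335c + 8b − 40 − 16ab² + 12b²c + 32b²    [combine like terms]

96a³ + 40a²b − 88a² + 120a²c + 98abc − 302ac − 84ab − 188a − 144ac² − 96bc² − 120c² − 253bc − 335c + 8b − 40 − 16ab² + 12b²c + 32b²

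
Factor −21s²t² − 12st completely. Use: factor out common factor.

3st(−7st − 4)

−21s²t² − 12st
= 3(−7s²t² − 4st)    [factor out 3]
= 3st(−7st − 4)    [factor out st]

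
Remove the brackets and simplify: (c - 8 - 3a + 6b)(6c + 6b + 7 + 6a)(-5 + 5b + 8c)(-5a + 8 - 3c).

(c - 8 - 3a + 6b)(6c + 6b + 7 + 6a)(-5 + 5b + 8c)(-5a + 8 - 3c)
= (6c^2 + 6bc + 7c + 6ac - 48c - 48b - 56 - 48a - 18ac - 18ab - 21a - 18a^2 + 36bc + 36b^2 + 42b + 36ab)(-5 + 5b + 8c)(-5a + 8 - 3c)    [distributive law]
= (6c^2 + 42bc - 41c - 12ac - 6b - 56 - 69a + 18ab - 18a^2 + 36b^2)(-5 + 5b + 8c)(-5a + 8 - 3c)    [combine like terms]
= (-30c^2 + 30bc^2 + 48c^3 - 210bc + 210b^2c + 336bc^2 + 205c - 205bc - 328c^2 + 60ac - 60abc - 96ac^2 + 30b - 30b^2 - 48bc + 280 - 280b - 448c + 345a - 345ab - 552ac - 90ab + 90ab^2 + 144abc + 90a^2 - 90a^2b - 144a^2c - 180b^2 + 180b^3 + 288b^2c)(-5a + 8 - 3c)    [distributive law]
= (-358c^2 + 366bc^2 + 48c^3 - 463bc + 498b^2c - 243c - 492ac + 84abc - 96ac^2 - 250b - 210b^2 + 280 + 345a - 435ab + 90ab^2 + 90a^2 - 90a^2b - 144a^2c + 180b^3)(-5a + 8 - 3c)    [combine like terms]
= 1790ac^2 - 2864c^2 + 1074c^3 - 1830abc^2 + 2928bc^2 - 1098bc^3 - 240ac^3 + 384c^3 - 144c^4 + 2315abc - 3704bc + 1389bc^2 - 2490ab^2c + 3984b^2c - 1494b^2c^2 + 1215ac - 1944c + 729c^2 + 2460a^2c - 3936ac + 1476ac^2 - 420a^2bc + 672abc - 252abc^2 + 480a^2c^2 - 768ac^2 + 288ac^3 + 1250ab - 2000b + 750bc + 1050ab^2 - 1680b^2 + 630b^2c - 1400a + 2240 - 840c - 1725a^2 + 2760a - 1035ac + 2175a^2b - 3480ab + 1305abc - 450a^2b^2 + 720ab^2 - 270ab^2c - 450a^3 + 720a^2 - 270a^2c + 450a^3b - 720a^2b + 270a^2bc + 720a^3c - 1152a^2c + 432a^2c^2 - 900ab^3 + 1440b^3 - 540b^3c    [distributive law]
= 2498ac^2 - 2135c^2 + 1458c^3 - 2082abc^2 + 4317bc^2 - 1098bc^3 + 48ac^3 - 144c^4 + 4292abc - 2954bc - 2760ab^2c + 4614b^2c - 1494b^2c^2 - 3756ac - 2784c + 1038a^2c - 150a^2bc + 912a^2c^2 - 2230ab - 2000b + 1770ab^2 - 1680b^2 + 1360a + 2240 - 1005a^2 + 1455a^2b - 450a^2b^2 - 450a^3 + 450a^3b + 720a^3c - 900ab^3 + 1440b^3 - 540b^3c    [combine like terms]

2498ac^2 - 2135c^2 + 1458c^3 - 2082abc^2 + 4317bc^2 - 1098bc^3 + 48ac^3 - 144c^4 + 4292abc - 2954bc - 2760ab^2c + 4614b^2c - 1494b^2c^2 - 3756ac - 2784c + 1038a^2c - 150a^2bc + 912a^2c^2 - 2230ab - 2000b + 1770ab^2 - 1680b^2 + 1360a + 2240 - 1005a^2 + 1455a^2b - 450a^2b^2 - 450a^3 + 450a^3b + 720a^3c - 900ab^3 + 1440b^3 - 540b^3c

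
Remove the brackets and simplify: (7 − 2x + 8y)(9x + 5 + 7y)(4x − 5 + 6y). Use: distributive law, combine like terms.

(7 − 2x + 8y)(9x + 5 + 7y)(4x − 5 + 6y)
= (63x + 35 + 49y − 18x^2 − 10x − 14xy + 72xy + 40y + 56y^2)(4x − 5 + 6y)    [distributive law]
= (53x + 35 + 89y − 18x^2 + 58xy + 56y^2)(4x − 5 + 6y)    [combine like terms]
= 212x^2 − 265x + 318xy + 140x − 175 + 210y + 356xy − 445y + 534y^2 − 72x^3 + 90x^2 − 108x^2y + 232x^2y − 290xy + 348xy^2 + 224xy^2 − 280y^2 + 336y^3    [distributive law]
= 302x^2 − 125x + 384xy − 175 − 235y + 254y^2 − 72x^3 + 124x^2y + 572xy^2 + 336y^3    [combine like terms]

302x^2 − 125x + 384xy − 175 − 235y + 254y^2 − 72x^3 + 124x^2y + 572xy^2 + 336y^3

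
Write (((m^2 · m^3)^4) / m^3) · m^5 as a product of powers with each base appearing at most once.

(((m^2 · m^3)^4) / m^3) · m^5
= ((((m^2)^4) · ((m^3)^4)) / m^3) · m^5    [power of a product]
= ((m^8 · ((m^3)^4)) / m^3) · m^5    [power of a power]
= ((m^8 · m^12) / m^3) · m^5    [power of a power]
= (m^20 / m^3) · m^5    [product of powers]
= m^17 · m^5    [quotient of powers]
= m^22    [product of powers]

m^22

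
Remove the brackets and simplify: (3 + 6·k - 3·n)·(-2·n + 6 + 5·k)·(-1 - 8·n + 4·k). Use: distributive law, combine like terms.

-120·n + 186·n^2 - 477·k·n - 18 + 21·k + 174·k^2 + 240·k·n^2 - 348·k^2·n + 120·k^3 - 48·n^3

(3 + 6·k - 3·n)·(-2·n + 6 + 5·k)·(-1 - 8·n + 4·k)
= (-6·n + 18 + 15·k - 12·k·n + 36·k + 30·k^2 + 6·n^2 - 18·n - 15·k·n)·(-1 - 8·n + 4·k)    [distributive law]
= (-24·n + 18 + 51·k - 27·k·n + 30·k^2 + 6·n^2)·(-1 - 8·n + 4·k)    [combine like terms]
= 24·n + 192·n^2 - 96·k·n - 18 - 144·n + 72·k - 51·k - 408·k·n + 204·k^2 + 27·k·n + 216·k·n^2 - 108·k^2·n - 30·k^2 - 240·k^2·n + 120·k^3 - 6·n^2 - 48·n^3 + 24·k·n^2    [distributive law]
= -120·n + 186·n^2 - 477·k·n - 18 + 21·k + 174·k^2 + 240·k·n^2 - 348·k^2·n + 120·k^3 - 48·n^3    [combine like terms]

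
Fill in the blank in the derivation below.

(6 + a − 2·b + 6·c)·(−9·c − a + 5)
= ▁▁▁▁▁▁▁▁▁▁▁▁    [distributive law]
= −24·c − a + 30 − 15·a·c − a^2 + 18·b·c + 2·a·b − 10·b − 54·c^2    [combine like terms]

Applying distributive law to the line above:

−54·c − 6·a + 30 − 9·a·c − a^2 + 5·a + 18·b·c + 2·a·b − 10·b − 54·c^2 − 6·a·c + 30·c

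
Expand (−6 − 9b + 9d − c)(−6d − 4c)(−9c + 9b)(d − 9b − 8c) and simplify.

−324cd² + 540bcd + 2376c²d + 324bd² − 2916b²d + 216bc² + 1728c³ − 1944b²c − 1242bcd² + 3240b²cd + 3330bc²d + 4860b²d² − 4374b³d + 2628bc³ − 2916b³c + 486cd³ − 3618c²d² − 486bd³ − 2196c³d + 288c⁴

(−6 − 9b + 9d − c)(−6d − 4c)(−9c + 9b)(d − 9b − 8c)
= (36d + 24c + 54bd + 36bc − 54d² − 36cd + 6cd + 4c²)(−9c + 9b)(d − 9b − 8c)    [distributive law]
= (36d + 24c + 54bd + 36bc − 54d² − 30cd + 4c²)(−9c + 9b)(d − 9b − 8c)    [combine like terms]
= (−324cd + 324bd − 216c² + 216bc − 486bcd + 486b²d − 324bc² + 324b²c + 486cd² − 486bd² + 270c²d − 270bcd − 36c³ + 36bc²)(d − 9b − 8c)    [distributive law]
= (−324cd + 324bd − 216c² + 216bc − 756bcd + 486b²d − 288bc² + 324b²c + 486cd² − 486bd² + 270c²d − 36c³)(d − 9b − 8c)    [combine like terms]
= −324cd² + 2916bcd + 2592c²d + 324bd² − 2916b²d − 2592bcd − 216c²d + 1944bc² + 1728c³ + 216bcd − 1944b²c − 1728bc² − 756bcd² + 6804b²cd + 6048bc²d + 486b²d² − 4374b³d − 3888b²cd − 288bc²d + 2592b²c² + 2304bc³ + 324b²cd − 2916b³c − 2592b²c² + 486cd³ − 4374bcd² − 3888c²d² − 486bd³ + 4374b²d² + 3888bcd² + 270c²d² − 2430bc²d − 2160c³d − 36c³d + 324bc³ + 288c⁴    [distributive law]
= −324cd² + 540bcd + 2376c²d + 324bd² − 2916b²d + 216bc² + 1728c³ − 1944b²c − 1242bcd² + 3240b²cd + 3330bc²d + 4860b²d² − 4374b³d + 2628bc³ − 2916b³c + 486cd³ − 3618c²d² − 486bd³ − 2196c³d + 288c⁴    [combine like terms]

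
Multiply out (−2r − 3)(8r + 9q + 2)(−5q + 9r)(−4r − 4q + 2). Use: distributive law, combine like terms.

(−2r − 3)(8r + 9q + 2)(−5q + 9r)(−4r − 4q + 2)
= (−16r^2 − 18qr − 4r − 24r − 27q − 6)(−5q + 9r)(−4r − 4q + 2)    [distributive law]
= (−16r^2 − 18qr − 28r − 27q − 6)(−5q + 9r)(−4r − 4q + 2)    [combine like terms]
= (80qr^2 − 144r^3 + 90q^2r − 162qr^2 + 140qr − 252r^2 + 135q^2 − 243qr + 30q − 54r)(−4r − 4q + 2)    [distributive law]
= (−82qr^2 − 144r^3 + 90q^2r − 103qr − 252r^2 + 135q^2 + 30q − 54r)(−4r − 4q + 2)    [combine like terms]
= 328qr^3 + 328q^2r^2 − 164qr^2 + 576r^4 + 576qr^3 − 288r^3 − 360q^2r^2 − 360q^3r + 180q^2r + 412qr^2 + 412q^2r − 206qr + 1008r^3 + 1008qr^2 − 504r^2 − 540q^2r − 540q^3 + 270q^2 − 120qr − 120q^2 + 60q + 216r^2 + 216qr − 108r    [distributive law]
= 904qr^3 − 32q^2r^2 + 1256qr^2 + 576r^4 + 720r^3 − 360q^3r + 52q^2r − 110qr − 288r^2 − 540q^3 + 150q^2 + 60q − 108r    [combine like terms]

904qr^3 − 32q^2r^2 + 1256qr^2 + 576r^4 + 720r^3 − 360q^3r + 52q^2r − 110qr − 288r^2 − 540q^3 + 150q^2 + 60q − 108r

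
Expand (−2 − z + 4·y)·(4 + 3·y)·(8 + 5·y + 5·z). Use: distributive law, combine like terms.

−64 + 40·y − 72·z + 146·y² + 6·y·z − 20·z² + 45·y²·z − 15·y·z² + 60·y³

(−2 − z + 4·y)·(4 + 3·y)·(8 + 5·y + 5·z)
= (−8 − 6·y − 4·z − 3·y·z + 16·y + 12·y²)·(8 + 5·y + 5·z)    [distributive law]
= (−8 + 10·y − 4·z − 3·y·z + 12·y²)·(8 + 5·y + 5·z)    [combine like terms]
= −64 − 40·y − 40·z + 80·y + 50·y² + 50·y·z − 32·z − 20·y·z − 20·z² − 24·y·z − 15·y²·z − 15·y·z² + 96·y² + 60·y³ + 60·y²·z    [distributive law]
= −64 + 40·y − 72·z + 146·y² + 6·y·z − 20·z² + 45·y²·z − 15·y·z² + 60·y³    [combine like terms]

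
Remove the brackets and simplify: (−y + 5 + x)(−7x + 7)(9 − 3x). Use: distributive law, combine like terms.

(−y + 5 + x)(−7x + 7)(9 − 3x)
= (7xy − 7y − 35x + 35 − 7x^2 + 7x)(9 − 3x)    [distributive law]
= (7xy − 7y − 28x + 35 − 7x^2)(9 − 3x)    [combine like terms]
= 63xy − 21x^2y − 63y + 21xy − 252x + 84x^2 + 315 − 105x − 63x^2 + 21x^3    [distributive law]
= 84xy − 21x^2y − 63y − 357x + 21x^2 + 315 + 21x^3    [combine like terms]

84xy − 21x^2y − 63y − 357x + 21x^2 + 315 + 21x^3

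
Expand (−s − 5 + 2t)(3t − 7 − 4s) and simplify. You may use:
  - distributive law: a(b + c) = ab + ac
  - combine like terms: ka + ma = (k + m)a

(−s − 5 + 2t)(3t − 7 − 4s)
= −3st + 7s + 4s² − 15t + 35 + 20s + 6t² − 14t − 8st    [distributive law]
= −11st + 27s + 4s² − 29t + 35 + 6t²    [combine like terms]

−11st + 27s + 4s² − 29t + 35 + 6t²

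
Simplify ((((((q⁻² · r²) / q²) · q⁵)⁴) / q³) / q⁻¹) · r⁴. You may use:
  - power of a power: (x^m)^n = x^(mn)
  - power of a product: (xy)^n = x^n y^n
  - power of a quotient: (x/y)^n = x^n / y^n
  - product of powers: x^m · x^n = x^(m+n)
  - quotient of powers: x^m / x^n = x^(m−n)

q²r¹²

((((((q⁻² · r²) / q²) · q⁵)⁴) / q³) / q⁻¹) · r⁴
= ((((((q⁻² · r²) / q²)⁴) · ((q⁵)⁴)) / q³) / q⁻¹) · r⁴    [power of a product]
= ((((((q⁻² · r²)⁴) / ((q²)⁴)) · ((q⁵)⁴)) / q³) / q⁻¹) · r⁴    [power of a quotient]
= (((((((q⁻²)⁴) · ((r²)⁴)) / ((q²)⁴)) · ((q⁵)⁴)) / q³) / q⁻¹) · r⁴    [power of a product]
= (((((q⁻⁸ · ((r²)⁴)) / ((q²)⁴)) · ((q⁵)⁴)) / q³) / q⁻¹) · r⁴    [power of a power]
= (((((q⁻⁸ · r⁸) / ((q²)⁴)) · ((q⁵)⁴)) / q³) / q⁻¹) · r⁴    [power of a power]
= (((((q⁻⁸ · r⁸) / q⁸) · ((q⁵)⁴)) / q³) / q⁻¹) · r⁴    [power of a power]
= (((((q⁻⁸ · r⁸) / q⁸) · q²⁰) / q³) / q⁻¹) · r⁴    [power of a power]
= q²r¹²    [quotient of powers; product of powers]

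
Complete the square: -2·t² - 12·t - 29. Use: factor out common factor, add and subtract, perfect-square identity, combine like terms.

-2(t + 3)² - 11

-2·t² - 12·t - 29
= -2(t² + 6·t) - 29    [factor out -2 from the t-terms]
= -2(t² + 6·t + 9 - 9) - 29    [add and subtract 9 inside the bracket]
= -2(t + 3)² + 18 - 29    [perfect-square identity]
= -2(t + 3)² - 11    [combine constants]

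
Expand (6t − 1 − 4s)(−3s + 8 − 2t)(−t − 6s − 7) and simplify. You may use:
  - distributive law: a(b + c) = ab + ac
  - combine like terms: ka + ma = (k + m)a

82st^2 + 48s^2t − 201st + 34t^2 − 342t + 12t^3 + 90s^2 + 251s + 56 − 72s^3

(6t − 1 − 4s)(−3s + 8 − 2t)(−t − 6s − 7)
= (−18st + 48t − 12t^2 + 3s − 8 + 2t + 12s^2 − 32s + 8st)(−t − 6s − 7)    [distributive law]
= (−10st + 50t − 12t^2 − 29s − 8 + 12s^2)(−t − 6s − 7)    [combine like terms]
= 10st^2 + 60s^2t + 70st − 50t^2 − 300st − 350t + 12t^3 + 72st^2 + 84t^2 + 29st + 174s^2 + 203s + 8t + 48s + 56 − 12s^2t − 72s^3 − 84s^2    [distributive law]
= 82st^2 + 48s^2t − 201st + 34t^2 − 342t + 12t^3 + 90s^2 + 251s + 56 − 72s^3    [combine like terms]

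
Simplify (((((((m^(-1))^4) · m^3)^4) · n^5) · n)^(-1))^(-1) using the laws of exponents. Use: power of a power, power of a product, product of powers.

m^(-4)n^6

(((((((m^(-1))^4) · m^3)^4) · n^5) · n)^(-1))^(-1)
= ((((((m^(-1))^4) · m^3)^4) · n^5) · n)^1    [power of a power]
= ((((((m^(-1))^4) · m^3)^4) · n^5)^1) · (n^1)    [power of a product]
= ((((((m^(-1))^4) · m^3)^4)^1) · ((n^5)^1)) · (n^1)    [power of a product]
= (((((m^(-1))^4) · m^3)^4) · ((n^5)^1)) · (n^1)    [power of a power]
= (((((m^(-1))^4)^4) · ((m^3)^4)) · ((n^5)^1)) · (n^1)    [power of a product]
= ((((m^(-1))^16) · ((m^3)^4)) · ((n^5)^1)) · (n^1)    [power of a power]
= ((m^(-16) · ((m^3)^4)) · ((n^5)^1)) · (n^1)    [power of a power]
= ((m^(-16) · m^12) · ((n^5)^1)) · (n^1)    [power of a power]
= (m^(-4) · ((n^5)^1)) · (n^1)    [product of powers]
= (m^(-4) · n^5) · (n^1)    [power of a power]
= (m^(-4) · n^5) · n    [power of a power]
= m^(-4)n^6    [product of powers]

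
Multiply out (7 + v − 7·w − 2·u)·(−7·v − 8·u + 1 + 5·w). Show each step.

−48·v − 58·u + 7 + 28·w − 7·v^2 + 6·u·v + 54·v·w + 46·u·w − 35·w^2 + 16·u^2

(7 + v − 7·w − 2·u)·(−7·v − 8·u + 1 + 5·w)
= −49·v − 56·u + 7 + 35·w − 7·v^2 − 8·u·v + v + 5·v·w + 49·v·w + 56·u·w − 7·w − 35·w^2 + 14·u·v + 16·u^2 − 2·u − 10·u·w    [distributive law]
= −48·v − 58·u + 7 + 28·w − 7·v^2 + 6·u·v + 54·v·w + 46·u·w − 35·w^2 + 16·u^2    [combine like terms]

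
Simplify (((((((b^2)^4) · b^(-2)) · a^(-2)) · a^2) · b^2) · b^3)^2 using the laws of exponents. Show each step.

(((((((b^2)^4) · b^(-2)) · a^(-2)) · a^2) · b^2) · b^3)^2
= (((((((b^2)^4) · b^(-2)) · a^(-2)) · a^2) · b^2)^2) · ((b^3)^2)    [power of a product]
= (((((((b^2)^4) · b^(-2)) · a^(-2)) · a^2)^2) · ((b^2)^2)) · ((b^3)^2)    [power of a product]
= (((((((b^2)^4) · b^(-2)) · a^(-2))^2) · ((a^2)^2)) · ((b^2)^2)) · ((b^3)^2)    [power of a product]
= (((((((b^2)^4) · b^(-2))^2) · ((a^(-2))^2)) · ((a^2)^2)) · ((b^2)^2)) · ((b^3)^2)    [power of a product]
= (((((((b^2)^4)^2) · ((b^(-2))^2)) · ((a^(-2))^2)) · ((a^2)^2)) · ((b^2)^2)) · ((b^3)^2)    [power of a product]
= ((((((b^2)^8) · ((b^(-2))^2)) · ((a^(-2))^2)) · ((a^2)^2)) · ((b^2)^2)) · ((b^3)^2)    [power of a power]
= ((((b^16 · ((b^(-2))^2)) · ((a^(-2))^2)) · ((a^2)^2)) · ((b^2)^2)) · ((b^3)^2)    [power of a power]
= ((((b^16 · b^(-4)) · ((a^(-2))^2)) · ((a^2)^2)) · ((b^2)^2)) · ((b^3)^2)    [power of a power]
= (((b^12 · ((a^(-2))^2)) · ((a^2)^2)) · ((b^2)^2)) · ((b^3)^2)    [product of powers]
= (((b^12 · a^(-4)) · ((a^2)^2)) · ((b^2)^2)) · ((b^3)^2)    [power of a power]
= (((b^12 · a^(-4)) · a^4) · ((b^2)^2)) · ((b^3)^2)    [power of a power]
= (((b^12 · a^(-4)) · a^4) · b^4) · ((b^3)^2)    [power of a power]
= (((b^12 · a^(-4)) · a^4) · b^4) · b^6    [power of a power]
= b^22    [product of powers]

b^22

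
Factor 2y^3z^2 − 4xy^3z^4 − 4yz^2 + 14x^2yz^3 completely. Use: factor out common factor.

2yz^2(y^2 − 2xy^2z^2 − 2 + 7x^2z)

2y^3z^2 − 4xy^3z^4 − 4yz^2 + 14x^2yz^3
= 2(y^3z^2 − 2xy^3z^4 − 2yz^2 + 7x^2yz^3)    [factor out 2]
= 2yz^2(y^2 − 2xy^2z^2 − 2 + 7x^2z)    [factor out yz^2]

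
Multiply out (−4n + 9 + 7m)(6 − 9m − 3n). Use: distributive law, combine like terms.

−51n + 15mn + 12n^2 + 54 − 39m − 63m^2

(−4n + 9 + 7m)(6 − 9m − 3n)
= −24n + 36mn + 12n^2 + 54 − 81m − 27n + 42m − 63m^2 − 21mn    [distributive law]
= −51n + 15mn + 12n^2 + 54 − 39m − 63m^2    [combine like terms]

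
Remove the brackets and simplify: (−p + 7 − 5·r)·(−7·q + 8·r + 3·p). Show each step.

(−p + 7 − 5·r)·(−7·q + 8·r + 3·p)
= 7·p·q − 8·p·r − 3·p^2 − 49·q + 56·r + 21·p + 35·q·r − 40·r^2 − 15·p·r    [distributive law]
= 7·p·q − 23·p·r − 3·p^2 − 49·q + 56·r + 21·p + 35·q·r − 40·r^2    [combine like terms]

7·p·q − 23·p·r − 3·p^2 − 49·q + 56·r + 21·p + 35·q·r − 40·r^2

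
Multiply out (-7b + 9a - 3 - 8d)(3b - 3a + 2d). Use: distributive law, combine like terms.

(-7b + 9a - 3 - 8d)(3b - 3a + 2d)
= -21b^2 + 21ab - 14bd + 27ab - 27a^2 + 18ad - 9b + 9a - 6d - 24bd + 24ad - 16d^2    [distributive law]
= -21b^2 + 48ab - 38bd - 27a^2 + 42ad - 9b + 9a - 6d - 16d^2    [combine like terms]

-21b^2 + 48ab - 38bd - 27a^2 + 42ad - 9b + 9a - 6d - 16d^2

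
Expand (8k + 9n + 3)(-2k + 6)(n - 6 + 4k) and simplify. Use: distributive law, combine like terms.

(8k + 9n + 3)(-2k + 6)(n - 6 + 4k)
= (-16k^2 + 48k - 18kn + 54n - 6k + 18)(n - 6 + 4k)    [distributive law]
= (-16k^2 + 42k - 18kn + 54n + 18)(n - 6 + 4k)    [combine like terms]
= -16k^2n + 96k^2 - 64k^3 + 42kn - 252k + 168k^2 - 18kn^2 + 108kn - 72k^2n + 54n^2 - 324n + 216kn + 18n - 108 + 72k    [distributive law]
= -88k^2n + 264k^2 - 64k^3 + 366kn - 180k - 18kn^2 + 54n^2 - 306n - 108    [combine like terms]

-88k^2n + 264k^2 - 64k^3 + 366kn - 180k - 18kn^2 + 54n^2 - 306n - 108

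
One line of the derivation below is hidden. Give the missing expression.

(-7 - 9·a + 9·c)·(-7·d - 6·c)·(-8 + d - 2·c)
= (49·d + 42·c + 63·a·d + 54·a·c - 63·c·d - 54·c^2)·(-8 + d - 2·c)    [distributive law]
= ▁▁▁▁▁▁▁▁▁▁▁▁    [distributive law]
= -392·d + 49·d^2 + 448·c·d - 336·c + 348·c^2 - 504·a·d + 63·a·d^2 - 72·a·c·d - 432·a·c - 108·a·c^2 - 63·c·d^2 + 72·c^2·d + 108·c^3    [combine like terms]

After distributive law, the bracketed line is:

-392·d + 49·d^2 - 98·c·d - 336·c + 42·c·d - 84·c^2 - 504·a·d + 63·a·d^2 - 126·a·c·d - 432·a·c + 54·a·c·d - 108·a·c^2 + 504·c·d - 63·c·d^2 + 126·c^2·d + 432·c^2 - 54·c^2·d + 108·c^3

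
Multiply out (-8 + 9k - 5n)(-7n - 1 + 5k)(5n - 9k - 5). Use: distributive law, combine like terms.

(-8 + 9k - 5n)(-7n - 1 + 5k)(5n - 9k - 5)
= (56n + 8 - 40k - 63kn - 9k + 45k^2 + 35n^2 + 5n - 25kn)(5n - 9k - 5)    [distributive law]
= (61n + 8 - 49k - 88kn + 45k^2 + 35n^2)(5n - 9k - 5)    [combine like terms]
= 305n^2 - 549kn - 305n + 40n - 72k - 40 - 245kn + 441k^2 + 245k - 440kn^2 + 792k^2n + 440kn + 225k^2n - 405k^3 - 225k^2 + 175n^3 - 315kn^2 - 175n^2    [distributive law]
= 130n^2 - 354kn - 265n + 173k - 40 + 216k^2 - 755kn^2 + 1017k^2n - 405k^3 + 175n^3    [combine like terms]

130n^2 - 354kn - 265n + 173k - 40 + 216k^2 - 755kn^2 + 1017k^2n - 405k^3 + 175n^3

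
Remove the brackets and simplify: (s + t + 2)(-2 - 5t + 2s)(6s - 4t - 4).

4s^2 - 68st - 32s - 26s^2t - 18st^2 + 12s^3 + 68t^2 + 64t + 20t^3 + 16

(s + t + 2)(-2 - 5t + 2s)(6s - 4t - 4)
= (-2s - 5st + 2s^2 - 2t - 5t^2 + 2st - 4 - 10t + 4s)(6s - 4t - 4)    [distributive law]
= (2s - 3st + 2s^2 - 12t - 5t^2 - 4)(6s - 4t - 4)    [combine like terms]
= 12s^2 - 8st - 8s - 18s^2t + 12st^2 + 12st + 12s^3 - 8s^2t - 8s^2 - 72st + 48t^2 + 48t - 30st^2 + 20t^3 + 20t^2 - 24s + 16t + 16    [distributive law]
= 4s^2 - 68st - 32s - 26s^2t - 18st^2 + 12s^3 + 68t^2 + 64t + 20t^3 + 16    [combine like terms]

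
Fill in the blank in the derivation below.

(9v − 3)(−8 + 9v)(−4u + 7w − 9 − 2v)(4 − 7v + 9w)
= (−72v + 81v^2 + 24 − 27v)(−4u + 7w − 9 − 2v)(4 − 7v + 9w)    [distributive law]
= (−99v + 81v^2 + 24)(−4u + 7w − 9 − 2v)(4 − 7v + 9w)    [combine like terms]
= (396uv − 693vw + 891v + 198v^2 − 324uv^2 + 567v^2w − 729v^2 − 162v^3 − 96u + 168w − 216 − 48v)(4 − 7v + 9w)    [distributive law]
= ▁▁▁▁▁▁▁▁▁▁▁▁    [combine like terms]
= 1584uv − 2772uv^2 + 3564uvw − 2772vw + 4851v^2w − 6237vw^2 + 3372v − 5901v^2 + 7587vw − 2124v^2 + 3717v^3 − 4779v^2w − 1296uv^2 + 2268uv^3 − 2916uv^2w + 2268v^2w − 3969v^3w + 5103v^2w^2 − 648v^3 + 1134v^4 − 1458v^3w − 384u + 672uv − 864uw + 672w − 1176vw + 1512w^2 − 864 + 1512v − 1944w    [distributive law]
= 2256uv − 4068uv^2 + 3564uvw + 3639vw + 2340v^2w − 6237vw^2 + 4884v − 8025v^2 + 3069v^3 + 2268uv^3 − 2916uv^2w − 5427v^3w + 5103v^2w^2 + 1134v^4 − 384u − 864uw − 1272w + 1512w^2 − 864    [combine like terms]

After combine like terms, the bracketed line is:

(396uv − 693vw + 843v − 531v^2 − 324uv^2 + 567v^2w − 162v^3 − 96u + 168w − 216)(4 − 7v + 9w)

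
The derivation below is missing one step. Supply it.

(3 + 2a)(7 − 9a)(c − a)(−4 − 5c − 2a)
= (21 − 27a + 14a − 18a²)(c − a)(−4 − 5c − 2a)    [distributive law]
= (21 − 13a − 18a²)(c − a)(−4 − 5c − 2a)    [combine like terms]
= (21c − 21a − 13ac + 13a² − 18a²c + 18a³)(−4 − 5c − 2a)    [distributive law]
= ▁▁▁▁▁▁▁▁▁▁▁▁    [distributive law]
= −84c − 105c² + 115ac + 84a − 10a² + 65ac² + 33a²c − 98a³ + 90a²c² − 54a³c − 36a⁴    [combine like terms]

By distributive law:

−84c − 105c² − 42ac + 84a + 105ac + 42a² + 52ac + 65ac² + 26a²c − 52a² − 65a²c − 26a³ + 72a²c + 90a²c² + 36a³c − 72a³ − 90a³c − 36a⁴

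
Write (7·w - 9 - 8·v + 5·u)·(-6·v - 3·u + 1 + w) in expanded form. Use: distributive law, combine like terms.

-50·v·w - 16·u·w - 2·w + 7·w² + 46·v + 32·u - 9 + 48·v² - 6·u·v - 15·u²

(7·w - 9 - 8·v + 5·u)·(-6·v - 3·u + 1 + w)
= -42·v·w - 21·u·w + 7·w + 7·w² + 54·v + 27·u - 9 - 9·w + 48·v² + 24·u·v - 8·v - 8·v·w - 30·u·v - 15·u² + 5·u + 5·u·w    [distributive law]
= -50·v·w - 16·u·w - 2·w + 7·w² + 46·v + 32·u - 9 + 48·v² - 6·u·v - 15·u²    [combine like terms]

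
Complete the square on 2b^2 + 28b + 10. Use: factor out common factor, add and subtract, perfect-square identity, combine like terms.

2b^2 + 28b + 10
= 2(b^2 + 14b) + 10    [factor out 2 from the b-terms]
= 2(b^2 + 14b + 49 - 49) + 10    [add and subtract 49 inside the bracket]
= 2(b + 7)^2 - 98 + 10    [perfect-square identity]
= 2(b + 7)^2 - 88    [combine constants]

2(b + 7)^2 - 88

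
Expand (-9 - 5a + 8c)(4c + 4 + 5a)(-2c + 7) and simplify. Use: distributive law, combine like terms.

(-9 - 5a + 8c)(4c + 4 + 5a)(-2c + 7)
= (-36c - 36 - 45a - 20ac - 20a - 25a^2 + 32c^2 + 32c + 40ac)(-2c + 7)    [distributive law]
= (-4c - 36 - 65a + 20ac - 25a^2 + 32c^2)(-2c + 7)    [combine like terms]
= 8c^2 - 28c + 72c - 252 + 130ac - 455a - 40ac^2 + 140ac + 50a^2c - 175a^2 - 64c^3 + 224c^2    [distributive law]
= 232c^2 + 44c - 252 + 270ac - 455a - 40ac^2 + 50a^2c - 175a^2 - 64c^3    [combine like terms]

232c^2 + 44c - 252 + 270ac - 455a - 40ac^2 + 50a^2c - 175a^2 - 64c^3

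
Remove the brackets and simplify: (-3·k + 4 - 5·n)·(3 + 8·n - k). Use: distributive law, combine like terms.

(-3·k + 4 - 5·n)·(3 + 8·n - k)
= -9·k - 24·k·n + 3·k^2 + 12 + 32·n - 4·k - 15·n - 40·n^2 + 5·k·n    [distributive law]
= -13·k - 19·k·n + 3·k^2 + 12 + 17·n - 40·n^2    [combine like terms]

-13·k - 19·k·n + 3·k^2 + 12 + 17·n - 40·n^2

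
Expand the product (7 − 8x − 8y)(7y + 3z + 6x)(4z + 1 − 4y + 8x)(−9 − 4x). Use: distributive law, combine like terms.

−792yz + 4256xyz − 441y − 1276xy + 2268y² + 1296xy² + 5280x²y − 756z² + 528xz² − 189z − 2892xz + 2208x²z − 378x − 2760x² + 2304x³ + 2048x²yz + 128x²y² + 2560x³y + 384x²z² + 1536x³z + 1536x⁴ + 1152y²z + 512xy²z − 2016y³ − 896xy³ + 864yz² + 384xyz²

(7 − 8x − 8y)(7y + 3z + 6x)(4z + 1 − 4y + 8x)(−9 − 4x)
= (49y + 21z + 42x − 56xy − 24xz − 48x² − 56y² − 24yz − 48xy)(4z + 1 − 4y + 8x)(−9 − 4x)    [distributive law]
= (49y + 21z + 42x − 104xy − 24xz − 48x² − 56y² − 24yz)(4z + 1 − 4y + 8x)(−9 − 4x)    [combine like terms]
= (196yz + 49y − 196y² + 392xy + 84z² + 21z − 84yz + 168xz + 168xz + 42x − 168xy + 336x² − 416xyz − 104xy + 416xy² − 832x²y − 96xz² − 24xz + 96xyz − 192x²z − 192x²z − 48x² + 192x²y − 384x³ − 224y²z − 56y² + 224y³ − 448xy² − 96yz² − 24yz + 96y²z − 192xyz)(−9 − 4x)    [distributive law]
= (88yz + 49y − 252y² + 120xy + 84z² + 21z + 312xz + 42x + 288x² − 512xyz − 32xy² − 640x²y − 96xz² − 384x²z − 384x³ − 128y²z + 224y³ − 96yz²)(−9 − 4x)    [combine like terms]
= −792yz − 352xyz − 441y − 196xy + 2268y² + 1008xy² − 1080xy − 480x²y − 756z² − 336xz² − 189z − 84xz − 2808xz − 1248x²z − 378x − 168x² − 2592x² − 1152x³ + 4608xyz + 2048x²yz + 288xy² + 128x²y² + 5760x²y + 2560x³y + 864xz² + 384x²z² + 3456x²z + 1536x³z + 3456x³ + 1536x⁴ + 1152y²z + 512xy²z − 2016y³ − 896xy³ + 864yz² + 384xyz²    [distributive law]
= −792yz + 4256xyz − 441y − 1276xy + 2268y² + 1296xy² + 5280x²y − 756z² + 528xz² − 189z − 2892xz + 2208x²z − 378x − 2760x² + 2304x³ + 2048x²yz + 128x²y² + 2560x³y + 384x²z² + 1536x³z + 1536x⁴ + 1152y²z + 512xy²z − 2016y³ − 896xy³ + 864yz² + 384xyz²    [combine like terms]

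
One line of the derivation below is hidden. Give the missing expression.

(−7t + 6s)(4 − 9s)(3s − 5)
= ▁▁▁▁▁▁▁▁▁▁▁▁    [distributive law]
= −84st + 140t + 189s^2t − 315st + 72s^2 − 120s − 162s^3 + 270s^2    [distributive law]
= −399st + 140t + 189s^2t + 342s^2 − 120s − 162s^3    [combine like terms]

Applying distributive law to the line above:

(−28t + 63st + 24s − 54s^2)(3s − 5)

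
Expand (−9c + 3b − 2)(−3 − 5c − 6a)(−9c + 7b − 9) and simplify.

(−9c + 3b − 2)(−3 − 5c − 6a)(−9c + 7b − 9)
= (27c + 45c² + 54ac − 9b − 15bc − 18ab + 6 + 10c + 12a)(−9c + 7b − 9)    [distributive law]
= (37c + 45c² + 54ac − 9b − 15bc − 18ab + 6 + 12a)(−9c + 7b − 9)    [combine like terms]
= −333c² + 259bc − 333c − 405c³ + 315bc² − 405c² − 486ac² + 378abc − 486ac + 81bc − 63b² + 81b + 135bc² − 105b²c + 135bc + 162abc − 126ab² + 162ab − 54c + 42b − 54 − 108ac + 84ab − 108a    [distributive law]
= −738c² + 475bc − 387c − 405c³ + 450bc² − 486ac² + 540abc − 594ac − 63b² + 123b − 105b²c − 126ab² + 246ab − 54 − 108a    [combine like terms]

−738c² + 475bc − 387c − 405c³ + 450bc² − 486ac² + 540abc − 594ac − 63b² + 123b − 105b²c − 126ab² + 246ab − 54 − 108a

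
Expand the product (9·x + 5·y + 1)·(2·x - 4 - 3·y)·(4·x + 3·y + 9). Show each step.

(9·x + 5·y + 1)·(2·x - 4 - 3·y)·(4·x + 3·y + 9)
= (18·x^2 - 36·x - 27·x·y + 10·x·y - 20·y - 15·y^2 + 2·x - 4 - 3·y)·(4·x + 3·y + 9)    [distributive law]
= (18·x^2 - 34·x - 17·x·y - 23·y - 15·y^2 - 4)·(4·x + 3·y + 9)    [combine like terms]
= 72·x^3 + 54·x^2·y + 162·x^2 - 136·x^2 - 102·x·y - 306·x - 68·x^2·y - 51·x·y^2 - 153·x·y - 92·x·y - 69·y^2 - 207·y - 60·x·y^2 - 45·y^3 - 135·y^2 - 16·x - 12·y - 36    [distributive law]
= 72·x^3 - 14·x^2·y + 26·x^2 - 347·x·y - 322·x - 111·x·y^2 - 204·y^2 - 219·y - 45·y^3 - 36    [combine like terms]

72·x^3 - 14·x^2·y + 26·x^2 - 347·x·y - 322·x - 111·x·y^2 - 204·y^2 - 219·y - 45·y^3 - 36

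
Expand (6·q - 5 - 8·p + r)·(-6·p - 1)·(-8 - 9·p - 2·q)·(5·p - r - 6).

(6·q - 5 - 8·p + r)·(-6·p - 1)·(-8 - 9·p - 2·q)·(5·p - r - 6)
= (-36·p·q - 6·q + 30·p + 5 + 48·p^2 + 8·p - 6·p·r - r)·(-8 - 9·p - 2·q)·(5·p - r - 6)    [distributive law]
= (-36·p·q - 6·q + 38·p + 5 + 48·p^2 - 6·p·r - r)·(-8 - 9·p - 2·q)·(5·p - r - 6)    [combine like terms]
= (288·p·q + 324·p^2·q + 72·p·q^2 + 48·q + 54·p·q + 12·q^2 - 304·p - 342·p^2 - 76·p·q - 40 - 45·p - 10·q - 384·p^2 - 432·p^3 - 96·p^2·q + 48·p·r + 54·p^2·r + 12·p·q·r + 8·r + 9·p·r + 2·q·r)·(5·p - r - 6)    [distributive law]
= (266·p·q + 228·p^2·q + 72·p·q^2 + 38·q + 12·q^2 - 349·p - 726·p^2 - 40 - 432·p^3 + 57·p·r + 54·p^2·r + 12·p·q·r + 8·r + 2·q·r)·(5·p - r - 6)    [combine like terms]
= 1330·p^2·q - 266·p·q·r - 1596·p·q + 1140·p^3·q - 228·p^2·q·r - 1368·p^2·q + 360·p^2·q^2 - 72·p·q^2·r - 432·p·q^2 + 190·p·q - 38·q·r - 228·q + 60·p·q^2 - 12·q^2·r - 72·q^2 - 1745·p^2 + 349·p·r + 2094·p - 3630·p^3 + 726·p^2·r + 4356·p^2 - 200·p + 40·r + 240 - 2160·p^4 + 432·p^3·r + 2592·p^3 + 285·p^2·r - 57·p·r^2 - 342·p·r + 270·p^3·r - 54·p^2·r^2 - 324·p^2·r + 60·p^2·q·r - 12·p·q·r^2 - 72·p·q·r + 40·p·r - 8·r^2 - 48·r + 10·p·q·r - 2·q·r^2 - 12·q·r    [distributive law]
= -38·p^2·q - 328·p·q·r - 1406·p·q + 1140·p^3·q - 168·p^2·q·r + 360·p^2·q^2 - 72·p·q^2·r - 372·p·q^2 - 50·q·r - 228·q - 12·q^2·r - 72·q^2 + 2611·p^2 + 47·p·r + 1894·p - 1038·p^3 + 687·p^2·r - 8·r + 240 - 2160·p^4 + 702·p^3·r - 57·p·r^2 - 54·p^2·r^2 - 12·p·q·r^2 - 8·r^2 - 2·q·r^2    [combine like terms]

-38·p^2·q - 328·p·q·r - 1406·p·q + 1140·p^3·q - 168·p^2·q·r + 360·p^2·q^2 - 72·p·q^2·r - 372·p·q^2 - 50·q·r - 228·q - 12·q^2·r - 72·q^2 + 2611·p^2 + 47·p·r + 1894·p - 1038·p^3 + 687·p^2·r - 8·r + 240 - 2160·p^4 + 702·p^3·r - 57·p·r^2 - 54·p^2·r^2 - 12·p·q·r^2 - 8·r^2 - 2·q·r^2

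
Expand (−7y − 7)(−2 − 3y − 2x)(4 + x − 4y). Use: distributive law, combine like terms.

84y + 35xy − 56y^2 − 35xy^2 − 84y^3 + 14x^2y + 56 + 70x + 14x^2

(−7y − 7)(−2 − 3y − 2x)(4 + x − 4y)
= (14y + 21y^2 + 14xy + 14 + 21y + 14x)(4 + x − 4y)    [distributive law]
= (35y + 21y^2 + 14xy + 14 + 14x)(4 + x − 4y)    [combine like terms]
= 140y + 35xy − 140y^2 + 84y^2 + 21xy^2 − 84y^3 + 56xy + 14x^2y − 56xy^2 + 56 + 14x − 56y + 56x + 14x^2 − 56xy    [distributive law]
= 84y + 35xy − 56y^2 − 35xy^2 − 84y^3 + 14x^2y + 56 + 70x + 14x^2    [combine like terms]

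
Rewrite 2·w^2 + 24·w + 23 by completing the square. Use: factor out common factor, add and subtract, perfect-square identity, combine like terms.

2·w^2 + 24·w + 23
= 2(w^2 + 12·w) + 23    [factor out 2 from the w-terms]
= 2(w^2 + 12·w + 36 − 36) + 23    [add and subtract 36 inside the bracket]
= 2(w + 6)^2 − 72 + 23    [perfect-square identity]
= 2(w + 6)^2 − 49    [combine constants]

2(w + 6)^2 − 49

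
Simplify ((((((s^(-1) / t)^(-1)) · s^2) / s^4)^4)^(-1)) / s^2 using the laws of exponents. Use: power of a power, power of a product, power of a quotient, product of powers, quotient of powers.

((((((s^(-1) / t)^(-1)) · s^2) / s^4)^4)^(-1)) / s^2
= (((((s^(-1) / t)^(-1)) · s^2) / s^4)^(-4)) / s^2    [power of a power]
= (((((s^(-1) / t)^(-1)) · s^2)^(-4)) / ((s^4)^(-4))) / s^2    [power of a quotient]
= (((((s^(-1) / t)^(-1))^(-4)) · ((s^2)^(-4))) / ((s^4)^(-4))) / s^2    [power of a product]
= ((((s^(-1) / t)^4) · ((s^2)^(-4))) / ((s^4)^(-4))) / s^2    [power of a power]
= (((((s^(-1))^4) / (t^4)) · ((s^2)^(-4))) / ((s^4)^(-4))) / s^2    [power of a quotient]
= (((s^(-4) / (t^4)) · ((s^2)^(-4))) / ((s^4)^(-4))) / s^2    [power of a power]
= (((s^(-4) / t^4) · s^(-8)) / ((s^4)^(-4))) / s^2    [power of a power]
= (((s^(-4) / t^4) · s^(-8)) / s^(-16)) / s^2    [power of a power]
= s^2·t^(-4)    [quotient of powers; product of powers]

s^2·t^(-4)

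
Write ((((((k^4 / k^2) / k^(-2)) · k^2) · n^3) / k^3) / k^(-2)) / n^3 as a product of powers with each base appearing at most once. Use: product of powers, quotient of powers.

k^5

((((((k^4 / k^2) / k^(-2)) · k^2) · n^3) / k^3) / k^(-2)) / n^3
= (((((k^2 / k^(-2)) · k^2) · n^3) / k^3) / k^(-2)) / n^3    [quotient of powers]
= ((((k^4 · k^2) · n^3) / k^3) / k^(-2)) / n^3    [quotient of powers]
= (((k^6 · n^3) / k^3) / k^(-2)) / n^3    [product of powers]
= k^5    [quotient of powers; product of powers]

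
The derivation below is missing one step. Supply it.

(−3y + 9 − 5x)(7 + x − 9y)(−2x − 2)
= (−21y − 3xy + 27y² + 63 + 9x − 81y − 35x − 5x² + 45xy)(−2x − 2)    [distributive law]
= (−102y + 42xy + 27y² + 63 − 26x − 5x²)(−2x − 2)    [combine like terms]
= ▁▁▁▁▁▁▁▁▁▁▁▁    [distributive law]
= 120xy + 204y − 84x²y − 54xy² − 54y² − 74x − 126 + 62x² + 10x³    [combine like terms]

Applying distributive law to the line above:

204xy + 204y − 84x²y − 84xy − 54xy² − 54y² − 126x − 126 + 52x² + 52x + 10x³ + 10x²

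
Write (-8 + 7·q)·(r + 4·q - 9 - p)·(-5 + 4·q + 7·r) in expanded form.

(-8 + 7·q)·(r + 4·q - 9 - p)·(-5 + 4·q + 7·r)
= (-8·r - 32·q + 72 + 8·p + 7·q·r + 28·q^2 - 63·q - 7·p·q)·(-5 + 4·q + 7·r)    [distributive law]
= (-8·r - 95·q + 72 + 8·p + 7·q·r + 28·q^2 - 7·p·q)·(-5 + 4·q + 7·r)    [combine like terms]
= 40·r - 32·q·r - 56·r^2 + 475·q - 380·q^2 - 665·q·r - 360 + 288·q + 504·r - 40·p + 32·p·q + 56·p·r - 35·q·r + 28·q^2·r + 49·q·r^2 - 140·q^2 + 112·q^3 + 196·q^2·r + 35·p·q - 28·p·q^2 - 49·p·q·r    [distributive law]
= 544·r - 732·q·r - 56·r^2 + 763·q - 520·q^2 - 360 - 40·p + 67·p·q + 56·p·r + 224·q^2·r + 49·q·r^2 + 112·q^3 - 28·p·q^2 - 49·p·q·r    [combine like terms]

544·r - 732·q·r - 56·r^2 + 763·q - 520·q^2 - 360 - 40·p + 67·p·q + 56·p·r + 224·q^2·r + 49·q·r^2 + 112·q^3 - 28·p·q^2 - 49·p·q·r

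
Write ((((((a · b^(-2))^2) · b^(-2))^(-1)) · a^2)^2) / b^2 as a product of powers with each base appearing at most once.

((((((a · b^(-2))^2) · b^(-2))^(-1)) · a^2)^2) / b^2
= ((((((a · b^(-2))^2) · b^(-2))^(-1))^2) · ((a^2)^2)) / b^2    [power of a product]
= (((((a · b^(-2))^2) · b^(-2))^(-2)) · ((a^2)^2)) / b^2    [power of a power]
= (((((a · b^(-2))^2)^(-2)) · ((b^(-2))^(-2))) · ((a^2)^2)) / b^2    [power of a product]
= ((((a · b^(-2))^(-4)) · ((b^(-2))^(-2))) · ((a^2)^2)) / b^2    [power of a power]
= ((((a^(-4)) · ((b^(-2))^(-4))) · ((b^(-2))^(-2))) · ((a^2)^2)) / b^2    [power of a product]
= (((a^(-4) · b^8) · ((b^(-2))^(-2))) · ((a^2)^2)) / b^2    [power of a power]
= (((a^(-4) · b^8) · b^4) · ((a^2)^2)) / b^2    [power of a power]
= (((a^(-4) · b^8) · b^4) · a^4) / b^2    [power of a power]
= b^10    [quotient of powers; product of powers]

b^10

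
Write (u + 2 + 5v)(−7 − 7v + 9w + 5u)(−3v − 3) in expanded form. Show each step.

(u + 2 + 5v)(−7 − 7v + 9w + 5u)(−3v − 3)
= (−7u − 7uv + 9uw + 5u^2 − 14 − 14v + 18w + 10u − 35v − 35v^2 + 45vw + 25uv)(−3v − 3)    [distributive law]
= (3u + 18uv + 9uw + 5u^2 − 14 − 49v + 18w − 35v^2 + 45vw)(−3v − 3)    [combine like terms]
= −9uv − 9u − 54uv^2 − 54uv − 27uvw − 27uw − 15u^2v − 15u^2 + 42v + 42 + 147v^2 + 147v − 54vw − 54w + 105v^3 + 105v^2 − 135v^2w − 135vw    [distributive law]
= −63uv − 9u − 54uv^2 − 27uvw − 27uw − 15u^2v − 15u^2 + 189v + 42 + 252v^2 − 189vw − 54w + 105v^3 − 135v^2w    [combine like terms]

−63uv − 9u − 54uv^2 − 27uvw − 27uw − 15u^2v − 15u^2 + 189v + 42 + 252v^2 − 189vw − 54w + 105v^3 − 135v^2w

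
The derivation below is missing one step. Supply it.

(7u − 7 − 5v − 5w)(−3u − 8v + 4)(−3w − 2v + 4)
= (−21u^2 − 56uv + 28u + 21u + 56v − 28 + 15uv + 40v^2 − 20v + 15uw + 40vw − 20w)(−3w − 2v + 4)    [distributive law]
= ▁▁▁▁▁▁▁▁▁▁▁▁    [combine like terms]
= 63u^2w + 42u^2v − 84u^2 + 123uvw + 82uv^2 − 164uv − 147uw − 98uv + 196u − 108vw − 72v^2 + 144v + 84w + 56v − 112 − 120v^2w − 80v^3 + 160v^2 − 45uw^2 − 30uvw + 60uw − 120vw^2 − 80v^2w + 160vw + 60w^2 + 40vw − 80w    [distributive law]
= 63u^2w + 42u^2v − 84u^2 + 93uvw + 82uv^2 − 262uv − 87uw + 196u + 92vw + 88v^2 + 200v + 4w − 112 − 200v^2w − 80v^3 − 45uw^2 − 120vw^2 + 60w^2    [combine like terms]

After combine like terms, the bracketed line is:

(−21u^2 − 41uv + 49u + 36v − 28 + 40v^2 + 15uw + 40vw − 20w)(−3w − 2v + 4)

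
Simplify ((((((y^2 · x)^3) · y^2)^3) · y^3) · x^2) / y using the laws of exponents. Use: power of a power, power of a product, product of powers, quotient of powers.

((((((y^2 · x)^3) · y^2)^3) · y^3) · x^2) / y
= ((((((y^2 · x)^3)^3) · ((y^2)^3)) · y^3) · x^2) / y    [power of a product]
= (((((y^2 · x)^9) · ((y^2)^3)) · y^3) · x^2) / y    [power of a power]
= ((((((y^2)^9) · (x^9)) · ((y^2)^3)) · y^3) · x^2) / y    [power of a product]
= ((((y^18 · (x^9)) · ((y^2)^3)) · y^3) · x^2) / y    [power of a power]
= ((((y^18 · x^9) · y^6) · y^3) · x^2) / y    [power of a power]
= x^11·y^26    [quotient of powers; product of powers]

x^11·y^26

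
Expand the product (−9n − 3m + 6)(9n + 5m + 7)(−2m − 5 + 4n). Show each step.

(−9n − 3m + 6)(9n + 5m + 7)(−2m − 5 + 4n)
= (−81n^2 − 45mn − 63n − 27mn − 15m^2 − 21m + 54n + 30m + 42)(−2m − 5 + 4n)    [distributive law]
= (−81n^2 − 72mn − 9n − 15m^2 + 9m + 42)(−2m − 5 + 4n)    [combine like terms]
= 162mn^2 + 405n^2 − 324n^3 + 144m^2n + 360mn − 288mn^2 + 18mn + 45n − 36n^2 + 30m^3 + 75m^2 − 60m^2n − 18m^2 − 45m + 36mn − 84m − 210 + 168n    [distributive law]
= −126mn^2 + 369n^2 − 324n^3 + 84m^2n + 414mn + 213n + 30m^3 + 57m^2 − 129m − 210    [combine like terms]

−126mn^2 + 369n^2 − 324n^3 + 84m^2n + 414mn + 213n + 30m^3 + 57m^2 − 129m − 210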